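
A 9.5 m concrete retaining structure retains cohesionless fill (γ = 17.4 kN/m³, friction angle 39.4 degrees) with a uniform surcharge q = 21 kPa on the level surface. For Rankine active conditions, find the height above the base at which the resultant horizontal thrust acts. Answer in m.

K_a = 0.2234.
Triangular part P₁ = ½K_aγH² = 175.4 at H/3 = 3.167 m; rectangular part P₂ = K_a q H = 44.58 at H/2 = 4.750 m.
ȳ = (P₁·3.167 + P₂·4.750)/(P₁+P₂) = 3.487 m.

3.49 m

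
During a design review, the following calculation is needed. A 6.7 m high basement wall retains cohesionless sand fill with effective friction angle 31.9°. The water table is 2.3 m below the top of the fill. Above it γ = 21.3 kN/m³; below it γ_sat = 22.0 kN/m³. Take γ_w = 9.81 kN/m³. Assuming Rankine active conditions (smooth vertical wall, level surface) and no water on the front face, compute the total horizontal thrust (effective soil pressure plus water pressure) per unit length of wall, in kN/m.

K_a = tan²(45° − φ/2) = 0.3085.
γ' = 22.0 − 9.81 = 12.19 kN/m³. Depth below WT = 4.4 m.
σ'_h at WT = K_a γ d_w = 15.11 kPa; at base = 15.11 + K_a γ' × 4.4 = 31.66 kPa.
P₁ (0–2.3 m) = ½×15.11×2.3 = 17.38. P₂ (2.3–6.7 m) = ½(15.11+31.66)×4.4 = 102.9.
P_w = ½ γ_w h₂² = 0.5×9.81×4.4² = 94.96. Total = 17.38+102.9+94.96 = 215.3 kN/m.

215 kN/m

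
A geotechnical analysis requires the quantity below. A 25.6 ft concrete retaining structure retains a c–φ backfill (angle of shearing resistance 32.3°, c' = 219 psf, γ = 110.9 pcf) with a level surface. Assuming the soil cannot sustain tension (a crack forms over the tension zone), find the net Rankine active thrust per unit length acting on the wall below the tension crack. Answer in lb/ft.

5720 lb/ft

K_a = 0.3035; √K_a = 0.5509.
Tension-crack depth z_c = 2c/(γ√K_a) = 2×219/(110.9×0.5509) = 7.169 ft.
σ_a at base = K_a γ H − 2c√K_a = 0.3035×110.9×25.6 − 2×219×0.5509 = 620.3 psf.
P_a = ½ × 620.3 × (H − z_c) = 0.5×620.3×18.43 = 5716 lb/ft.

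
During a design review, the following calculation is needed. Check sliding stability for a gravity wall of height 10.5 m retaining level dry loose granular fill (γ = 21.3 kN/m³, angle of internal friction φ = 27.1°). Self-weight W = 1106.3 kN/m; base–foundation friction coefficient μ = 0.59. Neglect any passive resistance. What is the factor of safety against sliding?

1.49

K_a = tan²(45° − 27.1°/2) = 0.3741.
P_a = ½K_aγH² = 0.5×0.3741×21.3×10.5² = 439.2 kN/m, acting at H/3 = 3.500 m above the base.
FS_sliding = μW / P_a = 0.59×1106.3 / 439.2 = 1.486.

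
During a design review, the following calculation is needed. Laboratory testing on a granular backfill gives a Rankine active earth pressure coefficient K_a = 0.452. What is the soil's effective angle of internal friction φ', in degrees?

K_a = tan²(45° − φ/2) ⇒ 45° − φ/2 = arctan(√0.452) = 33.91°.
φ = 2(45° − 33.91°) = 22.17°.

22.2°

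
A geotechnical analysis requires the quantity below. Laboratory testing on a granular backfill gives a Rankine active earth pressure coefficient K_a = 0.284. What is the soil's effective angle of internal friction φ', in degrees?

K_a = tan²(45° − φ/2) ⇒ 45° − φ/2 = arctan(√0.284) = 28.05°.
φ = 2(45° − 28.05°) = 33.89°.

33.9°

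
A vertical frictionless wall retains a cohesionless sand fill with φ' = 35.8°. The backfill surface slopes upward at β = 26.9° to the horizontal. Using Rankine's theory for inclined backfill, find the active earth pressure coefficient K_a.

K_a = cos β · (cos β − √(cos²β − cos²φ)) / (cos β + √(cos²β − cos²φ)).
cos β = 0.8918, cos φ = 0.8111, √(cos²β − cos²φ) = 0.3708.
K_a = 0.8918 × (0.8918 − 0.3708)/(0.8918 + 0.3708) = 0.3680.

0.368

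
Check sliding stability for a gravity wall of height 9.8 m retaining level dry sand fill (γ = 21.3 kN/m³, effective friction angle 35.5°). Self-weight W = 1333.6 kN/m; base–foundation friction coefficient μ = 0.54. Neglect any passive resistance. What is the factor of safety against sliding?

2.65

K_a = tan²(45° − 35.5°/2) = 0.2653.
P_a = ½K_aγH² = 0.5×0.2653×21.3×9.8² = 271.3 kN/m, acting at H/3 = 3.267 m above the base.
FS_sliding = μW / P_a = 0.54×1333.6 / 271.3 = 2.654.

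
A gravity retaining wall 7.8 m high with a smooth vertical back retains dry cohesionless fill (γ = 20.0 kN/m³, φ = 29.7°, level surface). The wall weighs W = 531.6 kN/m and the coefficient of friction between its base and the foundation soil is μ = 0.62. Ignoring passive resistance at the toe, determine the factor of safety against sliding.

1.61

K_a = tan²(45° − 29.7°/2) = 0.3374.
P_a = ½K_aγH² = 0.5×0.3374×20.0×7.8² = 205.3 kN/m, acting at H/3 = 2.600 m above the base.
FS_sliding = μW / P_a = 0.62×531.6 / 205.3 = 1.606.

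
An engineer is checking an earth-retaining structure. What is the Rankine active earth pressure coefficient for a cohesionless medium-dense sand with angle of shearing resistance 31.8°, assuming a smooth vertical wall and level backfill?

0.310

K_a = tan²(45° − φ/2) = tan²(29.10°) = 0.3098.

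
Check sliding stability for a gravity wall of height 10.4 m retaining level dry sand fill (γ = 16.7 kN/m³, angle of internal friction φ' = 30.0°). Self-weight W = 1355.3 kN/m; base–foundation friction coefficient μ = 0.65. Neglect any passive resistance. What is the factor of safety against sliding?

K_a = tan²(45° − 30.0°/2) = 0.3333.
P_a = ½K_aγH² = 0.5×0.3333×16.7×10.4² = 301.0 kN/m, acting at H/3 = 3.467 m above the base.
FS_sliding = μW / P_a = 0.65×1355.3 / 301.0 = 2.926.

2.93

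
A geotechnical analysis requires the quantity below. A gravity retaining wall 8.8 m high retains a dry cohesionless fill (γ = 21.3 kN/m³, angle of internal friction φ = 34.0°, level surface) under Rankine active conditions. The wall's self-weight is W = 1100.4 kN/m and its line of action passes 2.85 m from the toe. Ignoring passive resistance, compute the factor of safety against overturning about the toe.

4.59

K_a = tan²(45° − 34.0°/2) = 0.2827.
P_a = ½K_aγH² = 0.5×0.2827×21.3×8.8² = 233.2 kN/m, acting at H/3 = 2.933 m above the base.
Overturning moment M_o = P_a × H/3 = 233.2 × 2.933 = 684.0.
Resisting moment M_r = W × 2.85 = 1100.4 × 2.85 = 3136.
FS_overturning = M_r/M_o = 3136/684.0 = 4.585.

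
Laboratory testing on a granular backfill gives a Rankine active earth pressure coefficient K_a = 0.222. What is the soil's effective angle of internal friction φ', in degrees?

K_a = tan²(45° − φ/2) ⇒ 45° − φ/2 = arctan(√0.222) = 25.23°.
φ = 2(45° − 25.23°) = 39.54°.

39.5°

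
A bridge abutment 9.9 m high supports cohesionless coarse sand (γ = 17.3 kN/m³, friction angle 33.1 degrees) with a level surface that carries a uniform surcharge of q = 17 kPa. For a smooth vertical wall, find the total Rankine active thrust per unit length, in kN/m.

K_a = tan²(45° − φ/2) = 0.2936.
Soil triangle: ½ K_a γ H² = 0.5×0.2936×17.3×9.9² = 248.9 kN/m.
Surcharge rectangle: K_a q H = 0.2936×17×9.9 = 49.41 kN/m.
Total = 248.9 + 49.41 = 298.3 kN/m.

298 kN/m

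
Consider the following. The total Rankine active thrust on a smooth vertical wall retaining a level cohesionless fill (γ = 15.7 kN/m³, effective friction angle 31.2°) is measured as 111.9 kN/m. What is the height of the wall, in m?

K_a = 0.3175. P_a = ½ K_a γ H² ⇒ H = √(2P_a/(K_a γ)).
H = √(2×111.9/(0.3175×15.7)) = 6.701 m.

6.70 m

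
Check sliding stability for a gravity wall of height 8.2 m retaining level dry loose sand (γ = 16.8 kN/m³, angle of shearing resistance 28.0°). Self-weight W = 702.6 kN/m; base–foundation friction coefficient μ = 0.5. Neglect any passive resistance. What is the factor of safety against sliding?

K_a = tan²(45° − 28.0°/2) = 0.3610.
P_a = ½K_aγH² = 0.5×0.3610×16.8×8.2² = 203.9 kN/m, acting at H/3 = 2.733 m above the base.
FS_sliding = μW / P_a = 0.5×702.6 / 203.9 = 1.723.

1.72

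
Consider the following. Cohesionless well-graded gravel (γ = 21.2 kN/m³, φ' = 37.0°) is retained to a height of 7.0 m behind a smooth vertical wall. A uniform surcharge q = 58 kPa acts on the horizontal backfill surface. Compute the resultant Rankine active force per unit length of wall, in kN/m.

230 kN/m

K_a = tan²(45° − φ/2) = 0.2486.
Soil triangle: ½ K_a γ H² = 0.5×0.2486×21.2×7.0² = 129.1 kN/m.
Surcharge rectangle: K_a q H = 0.2486×58×7.0 = 100.9 kN/m.
Total = 129.1 + 100.9 = 230.0 kN/m.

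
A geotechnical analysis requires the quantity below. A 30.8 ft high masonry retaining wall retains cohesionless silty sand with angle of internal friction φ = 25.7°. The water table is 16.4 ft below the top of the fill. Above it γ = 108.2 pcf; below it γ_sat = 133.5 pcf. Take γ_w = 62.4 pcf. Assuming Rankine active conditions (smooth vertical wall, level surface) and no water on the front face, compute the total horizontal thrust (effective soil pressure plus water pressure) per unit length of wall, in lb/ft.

25200 lb/ft

K_a = tan²(45° − φ/2) = 0.3950.
γ' = 133.5 − 62.4 = 71.10 pcf. Depth below WT = 14.4 ft.
σ'_h at WT = K_a γ d_w = 701.0 psf; at base = 701.0 + K_a γ' × 14.4 = 1105 psf.
P₁ (0–16.4 ft) = ½×701.0×16.4 = 5748. P₂ (16.4–30.8 ft) = ½(701.0+1105)×14.4 = 13010.
P_w = ½ γ_w h₂² = 0.5×62.4×14.4² = 6470. Total = 5748+13010+6470 = 25220 lb/ft.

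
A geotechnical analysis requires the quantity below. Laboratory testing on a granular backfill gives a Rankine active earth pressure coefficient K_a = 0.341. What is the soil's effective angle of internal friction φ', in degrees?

K_a = tan²(45° − φ/2) ⇒ 45° − φ/2 = arctan(√0.341) = 30.28°.
φ = 2(45° − 30.28°) = 29.43°.

29.4°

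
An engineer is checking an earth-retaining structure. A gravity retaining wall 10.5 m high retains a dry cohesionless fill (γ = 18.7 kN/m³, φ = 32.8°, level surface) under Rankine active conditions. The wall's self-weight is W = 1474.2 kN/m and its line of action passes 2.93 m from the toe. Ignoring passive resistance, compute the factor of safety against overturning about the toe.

4.03

K_a = tan²(45° − 32.8°/2) = 0.2973.
P_a = ½K_aγH² = 0.5×0.2973×18.7×10.5² = 306.4 kN/m, acting at H/3 = 3.500 m above the base.
Overturning moment M_o = P_a × H/3 = 306.4 × 3.500 = 1073.
Resisting moment M_r = W × 2.93 = 1474.2 × 2.93 = 4319.
FS_overturning = M_r/M_o = 4319/1073 = 4.027.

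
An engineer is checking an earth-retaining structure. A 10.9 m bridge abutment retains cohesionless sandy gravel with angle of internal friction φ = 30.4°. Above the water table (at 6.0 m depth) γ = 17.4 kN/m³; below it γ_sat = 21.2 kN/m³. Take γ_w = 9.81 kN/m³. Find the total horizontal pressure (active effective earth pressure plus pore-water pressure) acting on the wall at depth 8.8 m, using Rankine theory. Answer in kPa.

72.2 kPa

K_a = (1 − sin φ)/(1 + sin φ) = 0.3280.
γ' = 21.2 − 9.81 = 11.39 kN/m³.
Effective vertical stress at 8.8 m: σ'_v = 17.4×6.0 + 11.39×2.80 = 136.3 kPa.
σ'_h = K_a σ'_v = 0.3280 × 136.3 = 44.70 kPa; u = γ_w × 2.80 = 27.47 kPa.
Total σ_h = 44.70 + 27.47 = 72.17 kPa.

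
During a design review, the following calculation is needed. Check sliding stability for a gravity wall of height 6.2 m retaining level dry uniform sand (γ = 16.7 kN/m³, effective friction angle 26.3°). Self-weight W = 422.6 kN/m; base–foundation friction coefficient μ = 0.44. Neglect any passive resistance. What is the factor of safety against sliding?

1.50

K_a = tan²(45° − 26.3°/2) = 0.3859.
P_a = ½K_aγH² = 0.5×0.3859×16.7×6.2² = 123.9 kN/m, acting at H/3 = 2.067 m above the base.
FS_sliding = μW / P_a = 0.44×422.6 / 123.9 = 1.501.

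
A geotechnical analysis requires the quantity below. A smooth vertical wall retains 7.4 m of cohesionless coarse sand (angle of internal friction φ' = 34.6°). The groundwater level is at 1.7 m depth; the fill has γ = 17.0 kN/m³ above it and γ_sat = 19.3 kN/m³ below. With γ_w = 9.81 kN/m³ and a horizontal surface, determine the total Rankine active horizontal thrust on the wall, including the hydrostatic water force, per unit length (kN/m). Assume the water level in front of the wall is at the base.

254 kN/m

K_a = tan²(45° − φ/2) = 0.2756.
γ' = 19.3 − 9.81 = 9.490 kN/m³. Depth below WT = 5.7 m.
σ'_h at WT = K_a γ d_w = 7.966 kPa; at base = 7.966 + K_a γ' × 5.7 = 22.88 kPa.
P₁ (0–1.7 m) = ½×7.966×1.7 = 6.771. P₂ (1.7–7.4 m) = ½(7.966+22.88)×5.7 = 87.90.
P_w = ½ γ_w h₂² = 0.5×9.81×5.7² = 159.4. Total = 6.771+87.90+159.4 = 254.0 kN/m.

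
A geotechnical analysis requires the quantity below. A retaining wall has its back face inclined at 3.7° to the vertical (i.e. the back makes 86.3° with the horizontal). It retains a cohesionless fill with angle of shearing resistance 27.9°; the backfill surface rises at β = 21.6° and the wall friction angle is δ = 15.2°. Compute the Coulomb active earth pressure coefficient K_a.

0.532

K_a = sin²(α+φ) / [sin²α · sin(α−δ) · (1 + √{sin(φ+δ)sin(φ−β) / (sin(α−δ)sin(α+β))})²].
With α = 86.3°, φ = 27.9°, δ = 15.2°, β = 21.6°: K_a = 0.5318.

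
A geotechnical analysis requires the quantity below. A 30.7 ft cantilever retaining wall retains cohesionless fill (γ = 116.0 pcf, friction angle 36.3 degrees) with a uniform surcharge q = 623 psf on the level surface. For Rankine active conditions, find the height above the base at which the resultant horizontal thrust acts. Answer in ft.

K_a = 0.2563.
Triangular part P₁ = ½K_aγH² = 14010 at H/3 = 10.23 ft; rectangular part P₂ = K_a q H = 4901 at H/2 = 15.35 ft.
ȳ = (P₁·10.23 + P₂·15.35)/(P₁+P₂) = 11.56 ft.

11.6 ft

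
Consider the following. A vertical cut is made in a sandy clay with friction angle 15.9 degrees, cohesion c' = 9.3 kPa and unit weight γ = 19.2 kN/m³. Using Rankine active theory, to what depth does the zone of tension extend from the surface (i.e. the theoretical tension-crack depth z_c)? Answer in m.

K_a = tan²(45° − 15.9°/2) = 0.5699; √K_a = 0.7549.
The active pressure is zero where K_a γ z = 2c√K_a, so z_c = 2c/(γ√K_a) = 2×9.3/(19.2×0.7549) = 1.283 m.

1.28 m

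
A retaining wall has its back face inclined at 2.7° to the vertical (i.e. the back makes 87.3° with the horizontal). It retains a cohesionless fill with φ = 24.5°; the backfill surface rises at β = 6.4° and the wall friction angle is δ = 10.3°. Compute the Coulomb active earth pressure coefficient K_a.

K_a = sin²(α+φ) / [sin²α · sin(α−δ) · (1 + √{sin(φ+δ)sin(φ−β) / (sin(α−δ)sin(α+β))})²].
With α = 87.3°, φ = 24.5°, δ = 10.3°, β = 6.4°: K_a = 0.4354.

0.435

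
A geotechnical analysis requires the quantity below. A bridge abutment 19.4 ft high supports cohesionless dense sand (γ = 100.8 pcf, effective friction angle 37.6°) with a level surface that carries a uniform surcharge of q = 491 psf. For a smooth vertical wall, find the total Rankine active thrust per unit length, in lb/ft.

6900 lb/ft

K_a = tan²(45° − φ/2) = 0.2421.
Soil triangle: ½ K_a γ H² = 0.5×0.2421×100.8×19.4² = 4593 lb/ft.
Surcharge rectangle: K_a q H = 0.2421×491×19.4 = 2306 lb/ft.
Total = 4593 + 2306 = 6899 lb/ft.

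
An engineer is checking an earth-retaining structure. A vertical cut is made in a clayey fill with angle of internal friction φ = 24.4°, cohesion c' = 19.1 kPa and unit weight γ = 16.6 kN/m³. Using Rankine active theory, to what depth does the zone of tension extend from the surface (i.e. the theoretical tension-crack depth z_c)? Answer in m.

K_a = tan²(45° − 24.4°/2) = 0.4153; √K_a = 0.6445.
The active pressure is zero where K_a γ z = 2c√K_a, so z_c = 2c/(γ√K_a) = 2×19.1/(16.6×0.6445) = 3.571 m.

3.57 m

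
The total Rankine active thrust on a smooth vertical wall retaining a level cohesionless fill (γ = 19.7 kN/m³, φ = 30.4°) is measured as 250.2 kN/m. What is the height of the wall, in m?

8.80 m

K_a = 0.3280. P_a = ½ K_a γ H² ⇒ H = √(2P_a/(K_a γ)).
H = √(2×250.2/(0.3280×19.7)) = 8.800 m.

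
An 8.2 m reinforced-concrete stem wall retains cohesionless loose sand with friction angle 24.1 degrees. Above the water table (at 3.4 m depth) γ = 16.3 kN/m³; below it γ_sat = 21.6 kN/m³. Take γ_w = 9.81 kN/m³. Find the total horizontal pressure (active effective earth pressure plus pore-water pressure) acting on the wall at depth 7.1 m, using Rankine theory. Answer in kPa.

77.9 kPa

K_a = (1 − sin φ)/(1 + sin φ) = 0.4201.
γ' = 21.6 − 9.81 = 11.79 kN/m³.
Effective vertical stress at 7.1 m: σ'_v = 16.3×3.4 + 11.79×3.70 = 99.04 kPa.
σ'_h = K_a σ'_v = 0.4201 × 99.04 = 41.61 kPa; u = γ_w × 3.70 = 36.30 kPa.
Total σ_h = 41.61 + 36.30 = 77.91 kPa.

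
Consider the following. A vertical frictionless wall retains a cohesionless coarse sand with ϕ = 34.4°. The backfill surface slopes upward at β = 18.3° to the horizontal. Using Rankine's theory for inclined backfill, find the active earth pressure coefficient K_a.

0.321

K_a = cos β · (cos β − √(cos²β − cos²φ)) / (cos β + √(cos²β − cos²φ)).
cos β = 0.9494, cos φ = 0.8251, √(cos²β − cos²φ) = 0.4697.
K_a = 0.9494 × (0.9494 − 0.4697)/(0.9494 + 0.4697) = 0.3210.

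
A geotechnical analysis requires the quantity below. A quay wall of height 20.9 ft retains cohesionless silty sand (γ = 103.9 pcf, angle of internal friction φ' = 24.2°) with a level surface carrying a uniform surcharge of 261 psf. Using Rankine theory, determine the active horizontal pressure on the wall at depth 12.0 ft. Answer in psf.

631 psf

K_a = (1 − sin φ)/(1 + sin φ) = 0.4185.
σ_v = γz + q = 103.9 × 12.0 + 261 = 1508 psf.
σ_h = K_a σ_v = 0.4185 × 1508 = 631.0 psf.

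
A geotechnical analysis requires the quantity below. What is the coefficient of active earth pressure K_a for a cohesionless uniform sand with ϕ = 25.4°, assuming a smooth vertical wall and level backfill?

K_a = (1 − sin φ)/(1 + sin φ) = (1 − sin 25.4°)/(1 + sin 25.4°) = 0.3996.

0.400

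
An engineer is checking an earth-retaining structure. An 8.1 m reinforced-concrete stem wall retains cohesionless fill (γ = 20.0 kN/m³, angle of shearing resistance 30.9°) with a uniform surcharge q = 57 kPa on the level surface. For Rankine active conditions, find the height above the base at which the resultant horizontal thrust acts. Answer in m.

3.26 m

K_a = 0.3214.
Triangular part P₁ = ½K_aγH² = 210.9 at H/3 = 2.700 m; rectangular part P₂ = K_a q H = 148.4 at H/2 = 4.050 m.
ȳ = (P₁·2.700 + P₂·4.050)/(P₁+P₂) = 3.258 m.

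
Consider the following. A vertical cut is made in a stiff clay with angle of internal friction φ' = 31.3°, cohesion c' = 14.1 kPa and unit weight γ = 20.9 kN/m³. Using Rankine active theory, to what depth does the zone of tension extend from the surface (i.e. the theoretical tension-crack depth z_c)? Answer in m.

2.40 m

K_a = tan²(45° − 31.3°/2) = 0.3162; √K_a = 0.5623.
The active pressure is zero where K_a γ z = 2c√K_a, so z_c = 2c/(γ√K_a) = 2×14.1/(20.9×0.5623) = 2.399 m.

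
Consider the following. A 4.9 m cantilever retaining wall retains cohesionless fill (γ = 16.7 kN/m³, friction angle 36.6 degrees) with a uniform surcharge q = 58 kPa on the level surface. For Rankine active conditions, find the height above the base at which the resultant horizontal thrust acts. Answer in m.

K_a = 0.2530.
Triangular part P₁ = ½K_aγH² = 50.71 at H/3 = 1.633 m; rectangular part P₂ = K_a q H = 71.89 at H/2 = 2.450 m.
ȳ = (P₁·1.633 + P₂·2.450)/(P₁+P₂) = 2.112 m.

2.11 m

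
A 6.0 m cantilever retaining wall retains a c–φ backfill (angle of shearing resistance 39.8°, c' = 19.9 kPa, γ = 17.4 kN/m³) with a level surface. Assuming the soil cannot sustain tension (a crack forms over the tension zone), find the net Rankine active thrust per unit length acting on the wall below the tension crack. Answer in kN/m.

2.38 kN/m

K_a = 0.2194; √K_a = 0.4684.
Tension-crack depth z_c = 2c/(γ√K_a) = 2×19.9/(17.4×0.4684) = 4.883 m.
σ_a at base = K_a γ H − 2c√K_a = 0.2194×17.4×6.0 − 2×19.9×0.4684 = 4.265 kPa.
P_a = ½ × 4.265 × (H − z_c) = 0.5×4.265×1.117 = 2.382 kN/m.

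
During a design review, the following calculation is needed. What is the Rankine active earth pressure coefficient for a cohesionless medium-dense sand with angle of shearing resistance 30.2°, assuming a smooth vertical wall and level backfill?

K_a = (1 − sin φ)/(1 + sin φ) = (1 − sin 30.2°)/(1 + sin 30.2°) = 0.3307.

0.331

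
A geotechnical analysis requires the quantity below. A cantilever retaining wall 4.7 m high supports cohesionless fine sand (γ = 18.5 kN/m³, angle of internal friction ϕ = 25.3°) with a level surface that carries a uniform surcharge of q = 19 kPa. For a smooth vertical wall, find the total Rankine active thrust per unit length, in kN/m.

118 kN/m

K_a = tan²(45° − φ/2) = 0.4012.
Soil triangle: ½ K_a γ H² = 0.5×0.4012×18.5×4.7² = 81.98 kN/m.
Surcharge rectangle: K_a q H = 0.4012×19×4.7 = 35.83 kN/m.
Total = 81.98 + 35.83 = 117.8 kN/m.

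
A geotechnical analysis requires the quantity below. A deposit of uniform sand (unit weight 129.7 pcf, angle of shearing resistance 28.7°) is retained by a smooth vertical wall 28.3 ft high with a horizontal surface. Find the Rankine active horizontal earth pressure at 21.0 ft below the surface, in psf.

956 psf

K_a = (1 − sin φ)/(1 + sin φ) = 0.3511.
σ_h = K_a γ z = 0.3511 × 129.7 × 21.0 = 956.4 psf.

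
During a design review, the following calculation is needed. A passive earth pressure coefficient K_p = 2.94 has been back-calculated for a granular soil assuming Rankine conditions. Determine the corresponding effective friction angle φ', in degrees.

29.5°

K_p = (1+sin φ)/(1−sin φ) ⇒ sin φ = (K_p − 1)/(K_p + 1) = 0.4924.
φ = arcsin(0.4924) = 29.50°.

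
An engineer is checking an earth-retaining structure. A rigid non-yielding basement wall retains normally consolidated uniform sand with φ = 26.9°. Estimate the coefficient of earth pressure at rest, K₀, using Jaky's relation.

0.548

K₀ = 1 − sin φ' = 1 − sin 26.9° = 0.5476.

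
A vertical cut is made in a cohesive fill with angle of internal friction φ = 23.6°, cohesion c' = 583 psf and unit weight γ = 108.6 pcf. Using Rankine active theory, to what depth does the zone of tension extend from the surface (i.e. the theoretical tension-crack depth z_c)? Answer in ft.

K_a = tan²(45° − 23.6°/2) = 0.4282; √K_a = 0.6544.
The active pressure is zero where K_a γ z = 2c√K_a, so z_c = 2c/(γ√K_a) = 2×583/(108.6×0.6544) = 16.41 ft.

16.4 ft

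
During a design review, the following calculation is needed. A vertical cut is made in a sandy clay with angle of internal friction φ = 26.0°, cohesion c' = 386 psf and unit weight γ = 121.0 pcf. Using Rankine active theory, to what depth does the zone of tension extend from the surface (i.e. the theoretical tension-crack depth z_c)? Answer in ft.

10.2 ft

K_a = tan²(45° − 26.0°/2) = 0.3905; √K_a = 0.6249.
The active pressure is zero where K_a γ z = 2c√K_a, so z_c = 2c/(γ√K_a) = 2×386/(121.0×0.6249) = 10.21 ft.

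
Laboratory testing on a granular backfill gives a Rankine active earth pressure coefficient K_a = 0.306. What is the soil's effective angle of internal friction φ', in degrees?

K_a = tan²(45° − φ/2) ⇒ 45° − φ/2 = arctan(√0.306) = 28.95°.
φ = 2(45° − 28.95°) = 32.10°.

32.1°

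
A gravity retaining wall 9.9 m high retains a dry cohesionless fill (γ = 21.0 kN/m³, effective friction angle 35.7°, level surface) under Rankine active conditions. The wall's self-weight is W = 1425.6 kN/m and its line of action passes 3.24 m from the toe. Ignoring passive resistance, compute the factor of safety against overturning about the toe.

5.17

K_a = tan²(45° − 35.7°/2) = 0.2630.
P_a = ½K_aγH² = 0.5×0.2630×21.0×9.9² = 270.6 kN/m, acting at H/3 = 3.300 m above the base.
Overturning moment M_o = P_a × H/3 = 270.6 × 3.300 = 893.1.
Resisting moment M_r = W × 3.24 = 1425.6 × 3.24 = 4619.
FS_overturning = M_r/M_o = 4619/893.1 = 5.172.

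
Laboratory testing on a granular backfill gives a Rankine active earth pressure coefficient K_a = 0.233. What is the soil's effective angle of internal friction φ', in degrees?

K_a = tan²(45° − φ/2) ⇒ 45° − φ/2 = arctan(√0.233) = 25.77°.
φ = 2(45° − 25.77°) = 38.47°.

38.5°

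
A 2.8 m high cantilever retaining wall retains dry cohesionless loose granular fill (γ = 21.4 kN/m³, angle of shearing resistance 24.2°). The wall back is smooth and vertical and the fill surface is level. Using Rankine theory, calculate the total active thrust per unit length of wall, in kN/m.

K_a = tan²(45° − φ/2) = 0.4185.
P_a = ½ K_a γ H² = 0.5 × 0.4185 × 21.4 × 2.8² = 35.11 kN/m.

35.1 kN/m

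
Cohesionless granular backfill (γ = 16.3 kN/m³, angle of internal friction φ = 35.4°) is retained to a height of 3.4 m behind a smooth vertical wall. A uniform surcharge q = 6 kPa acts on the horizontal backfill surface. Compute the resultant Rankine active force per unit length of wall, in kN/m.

30.5 kN/m

K_a = tan²(45° − φ/2) = 0.2664.
Soil triangle: ½ K_a γ H² = 0.5×0.2664×16.3×3.4² = 25.10 kN/m.
Surcharge rectangle: K_a q H = 0.2664×6×3.4 = 5.435 kN/m.
Total = 25.10 + 5.435 = 30.53 kN/m.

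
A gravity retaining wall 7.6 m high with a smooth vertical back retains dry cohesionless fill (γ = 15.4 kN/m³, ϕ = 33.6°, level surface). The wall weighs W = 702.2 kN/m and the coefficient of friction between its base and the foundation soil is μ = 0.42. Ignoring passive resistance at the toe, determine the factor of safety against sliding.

K_a = tan²(45° − 33.6°/2) = 0.2875.
P_a = ½K_aγH² = 0.5×0.2875×15.4×7.6² = 127.9 kN/m, acting at H/3 = 2.533 m above the base.
FS_sliding = μW / P_a = 0.42×702.2 / 127.9 = 2.306.

2.31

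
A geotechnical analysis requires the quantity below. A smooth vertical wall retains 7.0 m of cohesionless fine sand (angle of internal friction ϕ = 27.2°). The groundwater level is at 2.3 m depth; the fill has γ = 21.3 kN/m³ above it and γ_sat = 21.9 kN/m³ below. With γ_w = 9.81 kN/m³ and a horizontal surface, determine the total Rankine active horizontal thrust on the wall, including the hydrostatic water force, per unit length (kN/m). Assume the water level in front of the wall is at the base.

K_a = tan²(45° − φ/2) = 0.3726.
γ' = 21.9 − 9.81 = 12.09 kN/m³. Depth below WT = 4.7 m.
σ'_h at WT = K_a γ d_w = 18.25 kPa; at base = 18.25 + K_a γ' × 4.7 = 39.43 kPa.
P₁ (0–2.3 m) = ½×18.25×2.3 = 20.99. P₂ (2.3–7.0 m) = ½(18.25+39.43)×4.7 = 135.5.
P_w = ½ γ_w h₂² = 0.5×9.81×4.7² = 108.4. Total = 20.99+135.5+108.4 = 264.9 kN/m.

265 kN/m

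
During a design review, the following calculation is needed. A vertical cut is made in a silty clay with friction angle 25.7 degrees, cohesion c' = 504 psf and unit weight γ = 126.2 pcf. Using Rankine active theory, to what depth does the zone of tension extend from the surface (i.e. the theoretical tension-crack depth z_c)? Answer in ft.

K_a = tan²(45° − 25.7°/2) = 0.3950; √K_a = 0.6285.
The active pressure is zero where K_a γ z = 2c√K_a, so z_c = 2c/(γ√K_a) = 2×504/(126.2×0.6285) = 12.71 ft.

12.7 ft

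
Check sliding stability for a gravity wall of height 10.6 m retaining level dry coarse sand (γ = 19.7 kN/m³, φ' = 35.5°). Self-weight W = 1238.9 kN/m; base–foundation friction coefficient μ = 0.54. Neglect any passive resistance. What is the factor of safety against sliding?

K_a = tan²(45° − 35.5°/2) = 0.2653.
P_a = ½K_aγH² = 0.5×0.2653×19.7×10.6² = 293.6 kN/m, acting at H/3 = 3.533 m above the base.
FS_sliding = μW / P_a = 0.54×1238.9 / 293.6 = 2.279.

2.28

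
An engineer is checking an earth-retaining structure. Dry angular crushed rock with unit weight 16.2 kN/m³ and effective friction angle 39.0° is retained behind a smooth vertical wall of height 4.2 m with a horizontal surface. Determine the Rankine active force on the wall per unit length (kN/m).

K_a = tan²(45° − φ/2) = 0.2275.
P_a = ½ K_a γ H² = 0.5 × 0.2275 × 16.2 × 4.2² = 32.51 kN/m.

32.5 kN/m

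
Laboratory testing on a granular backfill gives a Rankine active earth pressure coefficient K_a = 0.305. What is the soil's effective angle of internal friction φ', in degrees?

32.2°

K_a = tan²(45° − φ/2) ⇒ 45° − φ/2 = arctan(√0.305) = 28.91°.
φ = 2(45° − 28.91°) = 32.18°.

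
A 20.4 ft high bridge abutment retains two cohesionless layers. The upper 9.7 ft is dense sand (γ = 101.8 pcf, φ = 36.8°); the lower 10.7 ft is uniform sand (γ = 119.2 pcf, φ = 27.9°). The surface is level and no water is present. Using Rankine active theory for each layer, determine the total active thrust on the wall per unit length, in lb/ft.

7500 lb/ft

K_a1 = tan²(45°−36.8°/2) = 0.2508; K_a2 = tan²(45°−27.9°/2) = 0.3625.
Layer 1: σ at base = K_a1 γ₁ h₁ = 247.6 psf; P₁ = ½×247.6×9.7 = 1201.
Layer 2: σ_v at top = γ₁h₁ = 987.5; σ_h top = K_a2×987.5 = 357.9; σ_h base = K_a2×(987.5+119.2×10.7) = 820.2.
P₂ = ½(357.9+820.2)×10.7 = 6303. Total P_a = 1201+6303 = 7504 lb/ft.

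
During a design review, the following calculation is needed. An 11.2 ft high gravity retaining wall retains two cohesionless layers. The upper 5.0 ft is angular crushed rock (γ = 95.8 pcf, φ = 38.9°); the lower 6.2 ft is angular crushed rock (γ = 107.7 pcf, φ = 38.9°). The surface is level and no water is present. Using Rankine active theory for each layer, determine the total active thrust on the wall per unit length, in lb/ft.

K_a1 = tan²(45°−38.9°/2) = 0.2285; K_a2 = tan²(45°−38.9°/2) = 0.2285.
Layer 1: σ at base = K_a1 γ₁ h₁ = 109.5 psf; P₁ = ½×109.5×5.0 = 273.7.
Layer 2: σ_v at top = γ₁h₁ = 479.0; σ_h top = K_a2×479.0 = 109.5; σ_h base = K_a2×(479.0+107.7×6.2) = 262.1.
P₂ = ½(109.5+262.1)×6.2 = 1152. Total P_a = 273.7+1152 = 1425 lb/ft.

1430 lb/ft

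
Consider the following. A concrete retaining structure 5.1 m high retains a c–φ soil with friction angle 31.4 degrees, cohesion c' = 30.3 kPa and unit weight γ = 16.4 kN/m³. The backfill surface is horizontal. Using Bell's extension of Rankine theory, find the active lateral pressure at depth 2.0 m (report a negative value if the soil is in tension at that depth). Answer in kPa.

K_a = (1 − sin φ)/(1 + sin φ) = 0.3149.
σ_a = K_a γ z − 2c√K_a = 0.3149×16.4×2.0 − 2×30.3×0.5612 = -23.68 kPa.

-23.7 kPa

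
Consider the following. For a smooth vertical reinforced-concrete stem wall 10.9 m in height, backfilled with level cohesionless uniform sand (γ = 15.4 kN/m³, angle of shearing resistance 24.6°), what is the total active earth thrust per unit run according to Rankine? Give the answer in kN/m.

377 kN/m

K_a = tan²(45° − φ/2) = 0.4121.
P_a = ½ K_a γ H² = 0.5 × 0.4121 × 15.4 × 10.9² = 377.0 kN/m.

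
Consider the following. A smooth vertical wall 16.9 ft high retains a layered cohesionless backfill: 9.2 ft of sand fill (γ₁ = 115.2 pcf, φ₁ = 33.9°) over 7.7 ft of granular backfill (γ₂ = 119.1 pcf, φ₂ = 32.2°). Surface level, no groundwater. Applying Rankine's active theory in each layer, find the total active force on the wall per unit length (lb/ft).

4950 lb/ft

K_a1 = tan²(45°−33.9°/2) = 0.2839; K_a2 = tan²(45°−32.2°/2) = 0.3047.
Layer 1: σ at base = K_a1 γ₁ h₁ = 300.9 psf; P₁ = ½×300.9×9.2 = 1384.
Layer 2: σ_v at top = γ₁h₁ = 1060; σ_h top = K_a2×1060 = 323.0; σ_h base = K_a2×(1060+119.1×7.7) = 602.4.
P₂ = ½(323.0+602.4)×7.7 = 3563. Total P_a = 1384+3563 = 4947 lb/ft.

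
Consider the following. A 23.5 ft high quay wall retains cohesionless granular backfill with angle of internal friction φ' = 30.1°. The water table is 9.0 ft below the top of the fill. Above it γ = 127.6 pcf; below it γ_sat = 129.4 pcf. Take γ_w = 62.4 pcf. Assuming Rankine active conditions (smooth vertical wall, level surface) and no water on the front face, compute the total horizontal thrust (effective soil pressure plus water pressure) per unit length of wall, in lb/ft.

K_a = tan²(45° − φ/2) = 0.3320.
γ' = 129.4 − 62.4 = 67.00 pcf. Depth below WT = 14.5 ft.
σ'_h at WT = K_a γ d_w = 381.3 psf; at base = 381.3 + K_a γ' × 14.5 = 703.8 psf.
P₁ (0–9.0 ft) = ½×381.3×9.0 = 1716. P₂ (9.0–23.5 ft) = ½(381.3+703.8)×14.5 = 7867.
P_w = ½ γ_w h₂² = 0.5×62.4×14.5² = 6560. Total = 1716+7867+6560 = 16140 lb/ft.

16100 lb/ft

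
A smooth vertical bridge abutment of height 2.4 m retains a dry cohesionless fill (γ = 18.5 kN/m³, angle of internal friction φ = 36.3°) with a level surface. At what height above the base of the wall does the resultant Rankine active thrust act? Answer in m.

0.800 m

K_a = 0.2563.
The pressure distribution is triangular, so the resultant acts at H/3 above the base = 2.4/3 = 0.8000 m.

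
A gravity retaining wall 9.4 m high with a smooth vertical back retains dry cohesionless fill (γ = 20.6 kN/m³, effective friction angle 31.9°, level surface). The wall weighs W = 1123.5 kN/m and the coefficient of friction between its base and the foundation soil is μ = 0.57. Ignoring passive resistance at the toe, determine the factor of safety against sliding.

K_a = tan²(45° − 31.9°/2) = 0.3085.
P_a = ½K_aγH² = 0.5×0.3085×20.6×9.4² = 280.8 kN/m, acting at H/3 = 3.133 m above the base.
FS_sliding = μW / P_a = 0.57×1123.5 / 280.8 = 2.281.

2.28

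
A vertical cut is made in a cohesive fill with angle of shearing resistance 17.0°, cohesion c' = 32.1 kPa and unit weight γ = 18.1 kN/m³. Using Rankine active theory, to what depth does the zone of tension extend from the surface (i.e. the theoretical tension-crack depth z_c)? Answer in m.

K_a = tan²(45° − 17.0°/2) = 0.5475; √K_a = 0.7400.
The active pressure is zero where K_a γ z = 2c√K_a, so z_c = 2c/(γ√K_a) = 2×32.1/(18.1×0.7400) = 4.793 m.

4.79 m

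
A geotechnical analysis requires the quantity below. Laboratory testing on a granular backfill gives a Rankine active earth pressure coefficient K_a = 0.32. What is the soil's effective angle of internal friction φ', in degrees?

K_a = tan²(45° − φ/2) ⇒ 45° − φ/2 = arctan(√0.32) = 29.50°.
φ = 2(45° − 29.50°) = 31.01°.

31.0°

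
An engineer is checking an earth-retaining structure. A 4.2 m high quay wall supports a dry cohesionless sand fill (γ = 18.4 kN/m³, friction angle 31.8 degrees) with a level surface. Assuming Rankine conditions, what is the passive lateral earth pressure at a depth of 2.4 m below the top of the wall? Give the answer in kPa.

K_p = (1 + sin φ)/(1 − sin φ) = 3.228.
σ_h = K_p γ z = 3.228 × 18.4 × 2.4 = 142.5 kPa.

143 kPa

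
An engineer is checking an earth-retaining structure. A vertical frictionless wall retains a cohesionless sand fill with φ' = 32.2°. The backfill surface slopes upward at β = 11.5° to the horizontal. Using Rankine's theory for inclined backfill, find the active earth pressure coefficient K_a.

K_a = cos β · (cos β − √(cos²β − cos²φ)) / (cos β + √(cos²β − cos²φ)).
cos β = 0.9799, cos φ = 0.8462, √(cos²β − cos²φ) = 0.4942.
K_a = 0.9799 × (0.9799 − 0.4942)/(0.9799 + 0.4942) = 0.3229.

0.323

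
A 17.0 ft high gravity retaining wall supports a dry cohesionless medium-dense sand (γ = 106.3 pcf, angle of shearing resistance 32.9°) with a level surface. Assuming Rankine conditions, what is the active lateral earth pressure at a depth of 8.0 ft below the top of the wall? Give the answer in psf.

252 psf

K_a = (1 − sin φ)/(1 + sin φ) = 0.2960.
σ_h = K_a γ z = 0.2960 × 106.3 × 8.0 = 251.7 psf.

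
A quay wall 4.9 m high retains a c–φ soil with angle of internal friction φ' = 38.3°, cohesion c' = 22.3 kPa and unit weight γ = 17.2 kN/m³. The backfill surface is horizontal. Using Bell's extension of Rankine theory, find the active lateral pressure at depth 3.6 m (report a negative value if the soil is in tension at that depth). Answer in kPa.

K_a = (1 − sin φ)/(1 + sin φ) = 0.2347.
σ_a = K_a γ z − 2c√K_a = 0.2347×17.2×3.6 − 2×22.3×0.4845 = -7.074 kPa.

-7.07 kPa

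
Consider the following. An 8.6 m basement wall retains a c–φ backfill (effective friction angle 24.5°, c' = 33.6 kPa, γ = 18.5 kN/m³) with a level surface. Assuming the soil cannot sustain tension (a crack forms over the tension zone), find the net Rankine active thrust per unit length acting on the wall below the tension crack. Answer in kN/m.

33.4 kN/m

K_a = 0.4137; √K_a = 0.6432.
Tension-crack depth z_c = 2c/(γ√K_a) = 2×33.6/(18.5×0.6432) = 5.647 m.
σ_a at base = K_a γ H − 2c√K_a = 0.4137×18.5×8.6 − 2×33.6×0.6432 = 22.60 kPa.
P_a = ½ × 22.60 × (H − z_c) = 0.5×22.60×2.953 = 33.37 kN/m.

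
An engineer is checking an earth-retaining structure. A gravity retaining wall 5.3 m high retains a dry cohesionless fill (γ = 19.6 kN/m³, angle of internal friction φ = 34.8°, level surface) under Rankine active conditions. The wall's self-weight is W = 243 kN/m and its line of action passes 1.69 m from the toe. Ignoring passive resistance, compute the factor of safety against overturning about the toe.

K_a = tan²(45° − 34.8°/2) = 0.2733.
P_a = ½K_aγH² = 0.5×0.2733×19.6×5.3² = 75.24 kN/m, acting at H/3 = 1.767 m above the base.
Overturning moment M_o = P_a × H/3 = 75.24 × 1.767 = 132.9.
Resisting moment M_r = W × 1.69 = 243 × 1.69 = 410.7.
FS_overturning = M_r/M_o = 410.7/132.9 = 3.090.

3.09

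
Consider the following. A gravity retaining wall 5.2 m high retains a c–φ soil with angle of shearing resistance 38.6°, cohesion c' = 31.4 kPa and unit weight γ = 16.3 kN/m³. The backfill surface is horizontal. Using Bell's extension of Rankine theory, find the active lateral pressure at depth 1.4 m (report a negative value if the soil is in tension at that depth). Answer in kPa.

K_a = (1 − sin φ)/(1 + sin φ) = 0.2316.
σ_a = K_a γ z − 2c√K_a = 0.2316×16.3×1.4 − 2×31.4×0.4813 = -24.94 kPa.

-24.9 kPa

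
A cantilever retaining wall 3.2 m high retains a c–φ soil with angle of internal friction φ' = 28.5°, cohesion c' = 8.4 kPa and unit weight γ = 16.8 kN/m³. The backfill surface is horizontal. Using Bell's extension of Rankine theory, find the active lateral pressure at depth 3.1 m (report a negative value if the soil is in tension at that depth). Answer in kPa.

8.44 kPa

K_a = (1 − sin φ)/(1 + sin φ) = 0.3540.
σ_a = K_a γ z − 2c√K_a = 0.3540×16.8×3.1 − 2×8.4×0.5949 = 8.439 kPa.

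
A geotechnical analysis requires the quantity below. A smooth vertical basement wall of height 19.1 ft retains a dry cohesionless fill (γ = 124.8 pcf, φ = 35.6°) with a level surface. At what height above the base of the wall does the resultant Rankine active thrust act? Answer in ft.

K_a = 0.2641.
The pressure distribution is triangular, so the resultant acts at H/3 above the base = 19.1/3 = 6.367 ft.

6.37 ft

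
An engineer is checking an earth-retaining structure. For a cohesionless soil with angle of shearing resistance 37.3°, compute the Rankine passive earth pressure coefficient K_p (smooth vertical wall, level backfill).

4.08

K_p = (1 + sin φ)/(1 − sin φ) = tan²(45° + 37.3°/2) = 4.076.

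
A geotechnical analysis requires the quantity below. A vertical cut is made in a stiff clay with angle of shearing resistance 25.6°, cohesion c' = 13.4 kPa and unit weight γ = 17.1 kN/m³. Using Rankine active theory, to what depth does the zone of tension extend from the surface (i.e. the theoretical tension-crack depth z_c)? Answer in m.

2.49 m

K_a = tan²(45° − 25.6°/2) = 0.3966; √K_a = 0.6297.
The active pressure is zero where K_a γ z = 2c√K_a, so z_c = 2c/(γ√K_a) = 2×13.4/(17.1×0.6297) = 2.489 m.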